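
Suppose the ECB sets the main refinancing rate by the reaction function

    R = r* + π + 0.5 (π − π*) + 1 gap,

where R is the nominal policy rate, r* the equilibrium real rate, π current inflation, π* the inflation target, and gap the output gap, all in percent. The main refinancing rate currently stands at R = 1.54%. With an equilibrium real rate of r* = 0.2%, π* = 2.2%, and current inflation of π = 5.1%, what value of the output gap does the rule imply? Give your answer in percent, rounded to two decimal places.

1 gap = 1.54 − 0.2 − 5.1 − 0.5 × (5.1 − 2.2) = -5.21
gap = -5.21 / 1 = -5.21

-5.21%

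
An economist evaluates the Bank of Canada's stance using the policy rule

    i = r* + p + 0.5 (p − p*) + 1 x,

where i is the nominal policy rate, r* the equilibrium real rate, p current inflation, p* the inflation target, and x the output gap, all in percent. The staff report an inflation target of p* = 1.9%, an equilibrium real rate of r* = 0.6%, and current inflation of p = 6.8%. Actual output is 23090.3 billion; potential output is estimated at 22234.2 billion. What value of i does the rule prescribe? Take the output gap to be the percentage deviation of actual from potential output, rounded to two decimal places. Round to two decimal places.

13.70%

Output gap = 100 × (23090.3 − 22234.2) / 22234.2 = 3.85%.
i = 0.60 + 6.80 + 0.5 × (6.80 − 1.90) + 1 × 3.85
   = 0.60 + 6.8 + 2.45 + 3.85 = 13.70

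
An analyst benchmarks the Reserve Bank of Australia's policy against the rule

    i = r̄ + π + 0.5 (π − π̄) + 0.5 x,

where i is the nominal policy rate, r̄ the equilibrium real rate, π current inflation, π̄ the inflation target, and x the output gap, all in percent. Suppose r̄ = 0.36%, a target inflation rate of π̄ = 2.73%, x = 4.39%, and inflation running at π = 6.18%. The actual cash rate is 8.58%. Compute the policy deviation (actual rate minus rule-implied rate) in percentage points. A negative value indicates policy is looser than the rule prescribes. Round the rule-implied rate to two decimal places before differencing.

-1.88 pp

i = 0.36 + 6.18 + 0.5 × (6.18 − 2.73) + 0.5 × 4.39
   = 0.36 + 6.18 + 1.725 + 2.195 = 10.46
Deviation = 8.58 − 10.46 = -1.88 pp.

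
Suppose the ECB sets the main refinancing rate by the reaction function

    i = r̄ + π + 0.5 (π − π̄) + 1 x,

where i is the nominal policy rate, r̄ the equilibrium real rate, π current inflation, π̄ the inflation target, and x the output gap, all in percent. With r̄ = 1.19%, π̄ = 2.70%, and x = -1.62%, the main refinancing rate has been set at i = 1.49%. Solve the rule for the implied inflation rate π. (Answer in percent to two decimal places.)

Collecting π: i = r̄ + (1 + 0.5) π − 0.5 π̄ + 1 x
1.5 π = 1.49 − 1.19 + 0.5 × 2.70 − 1 × (-1.62) = 3.27
π = 3.27 / 1.5 = 2.18

2.18%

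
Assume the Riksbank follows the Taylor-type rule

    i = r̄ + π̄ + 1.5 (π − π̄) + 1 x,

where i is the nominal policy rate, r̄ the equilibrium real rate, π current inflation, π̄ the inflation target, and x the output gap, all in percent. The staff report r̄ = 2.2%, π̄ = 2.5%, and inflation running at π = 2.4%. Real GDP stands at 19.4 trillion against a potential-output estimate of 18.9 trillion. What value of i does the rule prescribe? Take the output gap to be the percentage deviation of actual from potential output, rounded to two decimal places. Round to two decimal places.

Output gap = 100 × (19.4 − 18.9) / 18.9 = 2.65%.
i = 2.20 + 2.50 + 1.5 × (2.40 − 2.50) + 1 × 2.65
   = 2.20 + 2.5 − 0.15 + 2.65 = 7.20

7.20%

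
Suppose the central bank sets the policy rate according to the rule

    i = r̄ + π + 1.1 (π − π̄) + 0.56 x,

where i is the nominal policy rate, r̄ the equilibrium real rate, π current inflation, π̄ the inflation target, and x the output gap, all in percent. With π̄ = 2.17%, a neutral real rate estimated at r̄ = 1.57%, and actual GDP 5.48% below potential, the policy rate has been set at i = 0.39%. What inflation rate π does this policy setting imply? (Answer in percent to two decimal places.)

2.04%

Output 5.48% below potential → x = -5.48.
Collecting π: i = r̄ + (1 + 1.1) π − 1.1 π̄ + 0.56 x
2.1 π = 0.39 − 1.57 + 1.1 × 2.17 − 0.56 × (-5.48) = 4.2758
π = 4.2758 / 2.1 = 2.04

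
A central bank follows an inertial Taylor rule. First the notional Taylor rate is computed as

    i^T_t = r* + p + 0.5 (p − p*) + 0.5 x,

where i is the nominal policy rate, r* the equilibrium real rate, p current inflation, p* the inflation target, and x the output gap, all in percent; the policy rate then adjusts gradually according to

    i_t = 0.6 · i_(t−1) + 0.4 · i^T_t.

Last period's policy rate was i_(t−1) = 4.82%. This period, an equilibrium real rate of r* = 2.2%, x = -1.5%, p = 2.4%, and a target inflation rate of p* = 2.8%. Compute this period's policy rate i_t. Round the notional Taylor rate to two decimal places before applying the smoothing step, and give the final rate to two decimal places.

4.35%

i^T_t = 2.2 + 2.4 + 0.5 × (2.4 − 2.8) + 0.5 × (-1.5)
   = 2.2 + 2.4 − 0.2 − 0.75 = 3.65
i_t = 0.6 × 4.82 + 0.4 × 3.65 = 2.892 + 1.46 = 4.35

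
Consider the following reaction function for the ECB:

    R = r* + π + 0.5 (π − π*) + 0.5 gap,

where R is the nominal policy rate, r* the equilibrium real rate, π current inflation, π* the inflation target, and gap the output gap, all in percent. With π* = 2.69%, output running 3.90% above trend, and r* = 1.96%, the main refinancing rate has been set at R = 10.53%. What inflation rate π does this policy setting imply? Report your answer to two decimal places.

Output 3.90% above potential → gap = 3.90.
Collecting π: R = r* + (1 + 0.5) π − 0.5 π* + 0.5 gap
1.5 π = 10.53 − 1.96 + 0.5 × 2.69 − 0.5 × 3.90 = 7.965
π = 7.965 / 1.5 = 5.31

5.31%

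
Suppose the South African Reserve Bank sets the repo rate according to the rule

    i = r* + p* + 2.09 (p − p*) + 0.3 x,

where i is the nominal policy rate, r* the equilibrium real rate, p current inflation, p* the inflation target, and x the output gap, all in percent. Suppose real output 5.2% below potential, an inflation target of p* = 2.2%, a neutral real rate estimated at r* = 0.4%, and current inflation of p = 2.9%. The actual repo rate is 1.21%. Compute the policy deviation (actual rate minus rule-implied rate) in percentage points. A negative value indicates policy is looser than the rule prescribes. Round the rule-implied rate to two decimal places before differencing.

Output 5.2% below potential → x = -5.2.
i = 0.4 + 2.2 + 2.09 × (2.9 − 2.2) + 0.3 × (-5.2)
   = 0.4 + 2.2 + 1.463 − 1.56 = 2.50
Deviation = 1.21 − 2.50 = -1.29 pp.

-1.29 pp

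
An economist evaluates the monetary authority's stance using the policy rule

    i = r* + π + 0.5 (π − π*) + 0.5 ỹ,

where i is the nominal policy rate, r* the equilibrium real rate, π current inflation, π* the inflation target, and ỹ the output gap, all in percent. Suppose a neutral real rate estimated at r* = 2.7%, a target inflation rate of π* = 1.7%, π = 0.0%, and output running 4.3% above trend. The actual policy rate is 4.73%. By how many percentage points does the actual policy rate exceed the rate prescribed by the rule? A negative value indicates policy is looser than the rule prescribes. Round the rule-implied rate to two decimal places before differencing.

0.73 pp

Output 4.3% above potential → ỹ = 4.3.
i = 2.7 + 0.0 + 0.5 × (0.0 − 1.7) + 0.5 × 4.3
   = 2.7 + 0 − 0.85 + 2.15 = 4.00
Deviation = 4.73 − 4.00 = 0.73 pp.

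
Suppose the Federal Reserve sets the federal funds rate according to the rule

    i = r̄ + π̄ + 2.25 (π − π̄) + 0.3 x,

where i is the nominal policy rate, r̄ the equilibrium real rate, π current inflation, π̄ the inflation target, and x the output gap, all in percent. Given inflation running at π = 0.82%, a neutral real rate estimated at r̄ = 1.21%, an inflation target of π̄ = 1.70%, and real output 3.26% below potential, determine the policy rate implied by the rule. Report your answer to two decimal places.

-0.05%

Output 3.26% below potential → x = -3.26.
i = 1.21 + 1.70 + 2.25 × (0.82 − 1.70) + 0.3 × (-3.26)
   = 1.21 + 1.7 − 1.98 − 0.978 = -0.05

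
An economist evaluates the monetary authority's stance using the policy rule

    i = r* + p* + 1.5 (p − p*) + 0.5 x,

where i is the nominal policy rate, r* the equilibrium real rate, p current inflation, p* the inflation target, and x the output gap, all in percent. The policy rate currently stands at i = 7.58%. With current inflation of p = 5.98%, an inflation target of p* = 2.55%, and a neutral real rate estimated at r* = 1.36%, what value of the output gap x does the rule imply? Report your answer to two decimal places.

-2.95%

0.5 x = 7.58 − 1.36 − 2.55 − 1.5 × (5.98 − 2.55) = -1.475
x = -1.475 / 0.5 = -2.95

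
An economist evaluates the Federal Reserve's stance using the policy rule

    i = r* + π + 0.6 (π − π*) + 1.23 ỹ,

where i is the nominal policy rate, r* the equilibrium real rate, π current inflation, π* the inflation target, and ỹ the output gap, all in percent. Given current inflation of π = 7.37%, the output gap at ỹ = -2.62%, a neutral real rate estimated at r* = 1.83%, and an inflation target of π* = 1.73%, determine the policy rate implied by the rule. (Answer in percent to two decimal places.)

i = 1.83 + 7.37 + 0.6 × (7.37 − 1.73) + 1.23 × (-2.62)
   = 1.83 + 7.37 + 3.384 − 3.2226 = 9.36

9.36%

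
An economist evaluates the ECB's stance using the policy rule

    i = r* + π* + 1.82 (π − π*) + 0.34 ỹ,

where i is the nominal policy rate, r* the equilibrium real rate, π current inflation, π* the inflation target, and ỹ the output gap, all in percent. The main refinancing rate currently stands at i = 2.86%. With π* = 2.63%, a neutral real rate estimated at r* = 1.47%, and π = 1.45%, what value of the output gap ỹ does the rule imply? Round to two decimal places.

2.67%

0.34 ỹ = 2.86 − 1.47 − 2.63 − 1.82 × (1.45 − 2.63) = 0.9076
ỹ = 0.9076 / 0.34 = 2.67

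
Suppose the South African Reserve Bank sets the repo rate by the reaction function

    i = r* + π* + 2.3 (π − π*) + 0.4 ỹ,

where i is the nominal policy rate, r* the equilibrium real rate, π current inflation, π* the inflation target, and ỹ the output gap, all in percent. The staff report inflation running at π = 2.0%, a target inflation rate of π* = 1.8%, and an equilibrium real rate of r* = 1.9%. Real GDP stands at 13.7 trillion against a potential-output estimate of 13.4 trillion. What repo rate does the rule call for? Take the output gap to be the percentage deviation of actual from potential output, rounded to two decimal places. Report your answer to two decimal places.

5.06%

Output gap = 100 × (13.7 − 13.4) / 13.4 = 2.24%.
i = 1.90 + 1.80 + 2.3 × (2.00 − 1.80) + 0.4 × 2.24
   = 1.90 + 1.8 + 0.46 + 0.896 = 5.06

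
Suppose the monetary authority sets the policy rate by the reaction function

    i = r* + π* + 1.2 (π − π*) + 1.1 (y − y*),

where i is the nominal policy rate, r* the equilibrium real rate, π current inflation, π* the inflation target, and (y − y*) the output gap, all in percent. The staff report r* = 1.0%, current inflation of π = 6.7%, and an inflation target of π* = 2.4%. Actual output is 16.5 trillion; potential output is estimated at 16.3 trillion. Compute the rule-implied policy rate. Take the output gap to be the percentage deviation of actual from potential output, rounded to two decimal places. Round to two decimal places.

Output gap = 100 × (16.5 − 16.3) / 16.3 = 1.23%.
i = 1.00 + 2.40 + 1.2 × (6.70 − 2.40) + 1.1 × 1.23
   = 1.00 + 2.4 + 5.16 + 1.353 = 9.91

9.91%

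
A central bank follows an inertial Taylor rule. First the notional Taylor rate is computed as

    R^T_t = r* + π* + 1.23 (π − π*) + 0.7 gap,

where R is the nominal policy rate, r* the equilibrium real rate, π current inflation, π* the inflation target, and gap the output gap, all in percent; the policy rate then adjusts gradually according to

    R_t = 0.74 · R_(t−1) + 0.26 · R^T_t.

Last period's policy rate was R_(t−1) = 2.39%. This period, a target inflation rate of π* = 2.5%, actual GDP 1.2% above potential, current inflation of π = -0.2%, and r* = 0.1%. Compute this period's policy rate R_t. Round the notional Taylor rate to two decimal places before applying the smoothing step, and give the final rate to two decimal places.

Output 1.2% above potential → gap = 1.2.
R^T_t = 0.1 + 2.5 + 1.23 × (-0.2 − 2.5) + 0.7 × 1.2
   = 0.1 + 2.5 − 3.321 + 0.84 = 0.12
R_t = 0.74 × 2.39 + 0.26 × 0.12 = 1.7686 + 0.0312 = 1.80

1.80%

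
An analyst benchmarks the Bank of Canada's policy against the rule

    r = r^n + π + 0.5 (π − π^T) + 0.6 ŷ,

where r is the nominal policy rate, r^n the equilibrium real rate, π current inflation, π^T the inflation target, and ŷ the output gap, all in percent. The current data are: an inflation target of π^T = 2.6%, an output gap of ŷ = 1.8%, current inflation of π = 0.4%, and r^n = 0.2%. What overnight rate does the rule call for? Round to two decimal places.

0.58%

r = 0.2 + 0.4 + 0.5 × (0.4 − 2.6) + 0.6 × 1.8
   = 0.2 + 0.4 − 1.1 + 1.08 = 0.58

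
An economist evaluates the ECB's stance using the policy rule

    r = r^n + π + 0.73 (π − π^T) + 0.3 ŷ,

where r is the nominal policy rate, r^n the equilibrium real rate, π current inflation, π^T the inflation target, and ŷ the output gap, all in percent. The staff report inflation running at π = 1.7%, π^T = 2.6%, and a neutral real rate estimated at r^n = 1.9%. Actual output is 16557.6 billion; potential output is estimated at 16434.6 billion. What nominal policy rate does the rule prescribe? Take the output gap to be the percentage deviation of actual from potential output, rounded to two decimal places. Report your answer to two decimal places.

Output gap = 100 × (16557.6 − 16434.6) / 16434.6 = 0.75%.
r = 1.90 + 1.70 + 0.73 × (1.70 − 2.60) + 0.3 × 0.75
   = 1.90 + 1.7 − 0.657 + 0.225 = 3.17

3.17%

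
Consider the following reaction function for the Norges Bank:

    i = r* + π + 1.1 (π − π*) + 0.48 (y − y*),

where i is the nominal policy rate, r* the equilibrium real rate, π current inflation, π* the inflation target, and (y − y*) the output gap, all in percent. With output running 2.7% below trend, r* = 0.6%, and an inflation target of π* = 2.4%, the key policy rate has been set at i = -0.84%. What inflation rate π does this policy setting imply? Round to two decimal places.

Output 2.7% below potential → (y − y*) = -2.7.
Collecting π: i = r* + (1 + 1.1) π − 1.1 π* + 0.48 (y − y*)
2.1 π = -0.84 − 0.6 + 1.1 × 2.4 − 0.48 × (-2.7) = 2.496
π = 2.496 / 2.1 = 1.19

1.19%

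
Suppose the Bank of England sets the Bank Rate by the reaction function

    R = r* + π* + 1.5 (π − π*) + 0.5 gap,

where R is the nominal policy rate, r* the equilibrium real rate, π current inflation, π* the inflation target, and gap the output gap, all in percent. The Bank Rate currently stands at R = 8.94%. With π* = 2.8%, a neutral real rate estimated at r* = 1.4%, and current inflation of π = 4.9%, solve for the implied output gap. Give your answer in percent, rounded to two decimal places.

3.18%

0.5 gap = 8.94 − 1.4 − 2.8 − 1.5 × (4.9 − 2.8) = 1.59
gap = 1.59 / 0.5 = 3.18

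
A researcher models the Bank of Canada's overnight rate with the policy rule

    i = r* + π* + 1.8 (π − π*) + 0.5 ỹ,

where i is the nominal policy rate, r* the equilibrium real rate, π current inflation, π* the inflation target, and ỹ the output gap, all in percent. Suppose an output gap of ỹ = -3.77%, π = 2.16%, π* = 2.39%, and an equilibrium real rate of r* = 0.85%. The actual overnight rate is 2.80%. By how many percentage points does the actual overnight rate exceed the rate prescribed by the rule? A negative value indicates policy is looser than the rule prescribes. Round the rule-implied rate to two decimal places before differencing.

i = 0.85 + 2.39 + 1.8 × (2.16 − 2.39) + 0.5 × (-3.77)
   = 0.85 + 2.39 − 0.414 − 1.885 = 0.94
Deviation = 2.80 − 0.94 = 1.86 pp.

1.86 pp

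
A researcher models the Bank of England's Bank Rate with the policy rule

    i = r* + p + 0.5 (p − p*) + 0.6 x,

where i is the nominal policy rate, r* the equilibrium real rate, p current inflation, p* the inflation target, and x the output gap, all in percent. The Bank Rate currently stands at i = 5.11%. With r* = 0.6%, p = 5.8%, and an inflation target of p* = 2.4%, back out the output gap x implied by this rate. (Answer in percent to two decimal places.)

0.6 x = 5.11 − 0.6 − 5.8 − 0.5 × (5.8 − 2.4) = -2.99
x = -2.99 / 0.6 = -4.98

-4.98%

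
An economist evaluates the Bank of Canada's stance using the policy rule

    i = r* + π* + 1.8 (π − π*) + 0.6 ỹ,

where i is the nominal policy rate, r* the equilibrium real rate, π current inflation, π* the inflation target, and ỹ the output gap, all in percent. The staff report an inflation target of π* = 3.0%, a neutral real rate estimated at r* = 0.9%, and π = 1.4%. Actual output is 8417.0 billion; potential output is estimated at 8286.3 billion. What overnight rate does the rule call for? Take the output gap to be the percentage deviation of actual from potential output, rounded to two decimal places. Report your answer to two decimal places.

1.97%

Output gap = 100 × (8417.0 − 8286.3) / 8286.3 = 1.58%.
i = 0.90 + 3.00 + 1.8 × (1.40 − 3.00) + 0.6 × 1.58
   = 0.90 + 3 − 2.88 + 0.948 = 1.97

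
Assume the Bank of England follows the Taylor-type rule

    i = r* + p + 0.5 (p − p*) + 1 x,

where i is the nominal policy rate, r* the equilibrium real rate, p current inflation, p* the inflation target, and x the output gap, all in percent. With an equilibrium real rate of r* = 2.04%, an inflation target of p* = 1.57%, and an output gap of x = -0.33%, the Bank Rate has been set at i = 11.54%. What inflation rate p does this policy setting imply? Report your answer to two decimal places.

7.08%

Collecting p: i = r* + (1 + 0.5) p − 0.5 p* + 1 x
1.5 p = 11.54 − 2.04 + 0.5 × 1.57 − 1 × (-0.33) = 10.615
p = 10.615 / 1.5 = 7.08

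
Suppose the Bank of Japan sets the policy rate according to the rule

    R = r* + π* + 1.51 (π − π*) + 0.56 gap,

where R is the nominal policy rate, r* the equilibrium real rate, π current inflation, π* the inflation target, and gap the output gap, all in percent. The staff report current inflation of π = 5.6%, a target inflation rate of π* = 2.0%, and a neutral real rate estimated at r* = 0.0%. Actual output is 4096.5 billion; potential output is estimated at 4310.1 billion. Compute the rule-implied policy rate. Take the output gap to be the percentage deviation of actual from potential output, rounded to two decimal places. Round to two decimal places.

4.66%

Output gap = 100 × (4096.5 − 4310.1) / 4310.1 = -4.96%.
R = 0.00 + 2.00 + 1.51 × (5.60 − 2.00) + 0.56 × (-4.96)
   = 0.00 + 2 + 5.436 − 2.7776 = 4.66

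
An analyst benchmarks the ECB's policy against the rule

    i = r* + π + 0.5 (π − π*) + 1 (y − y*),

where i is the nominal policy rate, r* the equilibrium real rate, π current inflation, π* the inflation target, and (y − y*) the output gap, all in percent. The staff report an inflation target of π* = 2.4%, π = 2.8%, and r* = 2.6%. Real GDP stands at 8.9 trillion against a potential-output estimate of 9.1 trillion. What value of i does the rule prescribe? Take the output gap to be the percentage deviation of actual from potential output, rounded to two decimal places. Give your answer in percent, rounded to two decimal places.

3.40%

Output gap = 100 × (8.9 − 9.1) / 9.1 = -2.20%.
i = 2.60 + 2.80 + 0.5 × (2.80 − 2.40) + 1 × (-2.20)
   = 2.60 + 2.8 + 0.2 − 2.2 = 3.40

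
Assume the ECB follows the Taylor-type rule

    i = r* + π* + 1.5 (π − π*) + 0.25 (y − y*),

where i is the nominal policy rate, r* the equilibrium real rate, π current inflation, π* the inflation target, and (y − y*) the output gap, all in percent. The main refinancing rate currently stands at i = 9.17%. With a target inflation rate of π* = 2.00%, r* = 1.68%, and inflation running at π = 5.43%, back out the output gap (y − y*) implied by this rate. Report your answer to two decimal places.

1.38%

0.25 (y − y*) = 9.17 − 1.68 − 2.00 − 1.5 × (5.43 − 2.00) = 0.345
(y − y*) = 0.345 / 0.25 = 1.38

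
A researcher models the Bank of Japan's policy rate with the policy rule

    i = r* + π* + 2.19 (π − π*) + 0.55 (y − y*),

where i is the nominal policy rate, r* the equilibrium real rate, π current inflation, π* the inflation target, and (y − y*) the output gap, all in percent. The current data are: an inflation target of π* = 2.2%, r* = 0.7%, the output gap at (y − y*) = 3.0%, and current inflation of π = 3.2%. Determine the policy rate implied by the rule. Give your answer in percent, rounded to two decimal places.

i = 0.7 + 2.2 + 2.19 × (3.2 − 2.2) + 0.55 × 3.0
   = 0.7 + 2.2 + 2.19 + 1.65 = 6.74

6.74%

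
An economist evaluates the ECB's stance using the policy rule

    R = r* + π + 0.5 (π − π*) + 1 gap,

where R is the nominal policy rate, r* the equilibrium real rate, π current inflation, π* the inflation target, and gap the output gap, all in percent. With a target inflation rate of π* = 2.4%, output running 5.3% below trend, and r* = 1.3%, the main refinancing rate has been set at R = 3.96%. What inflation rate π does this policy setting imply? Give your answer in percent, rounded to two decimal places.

6.11%

Output 5.3% below potential → gap = -5.3.
Collecting π: R = r* + (1 + 0.5) π − 0.5 π* + 1 gap
1.5 π = 3.96 − 1.3 + 0.5 × 2.4 − 1 × (-5.3) = 9.16
π = 9.16 / 1.5 = 6.11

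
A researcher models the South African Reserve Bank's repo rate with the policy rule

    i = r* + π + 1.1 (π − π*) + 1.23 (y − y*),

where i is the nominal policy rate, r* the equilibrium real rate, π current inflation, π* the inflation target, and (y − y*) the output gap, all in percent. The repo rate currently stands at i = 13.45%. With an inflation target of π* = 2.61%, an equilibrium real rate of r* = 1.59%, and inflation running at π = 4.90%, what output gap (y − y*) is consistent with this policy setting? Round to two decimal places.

1.23 (y − y*) = 13.45 − 1.59 − 4.90 − 1.1 × (4.90 − 2.61) = 4.441
(y − y*) = 4.441 / 1.23 = 3.61

3.61%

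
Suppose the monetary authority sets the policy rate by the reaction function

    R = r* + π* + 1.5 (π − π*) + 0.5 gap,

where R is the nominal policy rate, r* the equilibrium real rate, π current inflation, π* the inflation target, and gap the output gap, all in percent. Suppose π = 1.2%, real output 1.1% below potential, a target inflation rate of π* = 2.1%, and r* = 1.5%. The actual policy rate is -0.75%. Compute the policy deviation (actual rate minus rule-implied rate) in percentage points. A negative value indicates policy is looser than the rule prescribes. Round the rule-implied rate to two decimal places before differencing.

Output 1.1% below potential → gap = -1.1.
R = 1.5 + 2.1 + 1.5 × (1.2 − 2.1) + 0.5 × (-1.1)
   = 1.5 + 2.1 − 1.35 − 0.55 = 1.70
Deviation = -0.75 − 1.70 = -2.45 pp.

-2.45 pp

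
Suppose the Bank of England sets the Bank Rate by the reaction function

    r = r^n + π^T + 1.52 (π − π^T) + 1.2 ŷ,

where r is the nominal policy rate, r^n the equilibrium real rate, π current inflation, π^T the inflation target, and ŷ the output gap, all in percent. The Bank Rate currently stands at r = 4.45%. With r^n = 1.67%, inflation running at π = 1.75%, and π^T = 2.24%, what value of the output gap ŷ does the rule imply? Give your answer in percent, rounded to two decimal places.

1.07%

1.2 ŷ = 4.45 − 1.67 − 2.24 − 1.52 × (1.75 − 2.24) = 1.2848
ŷ = 1.2848 / 1.2 = 1.07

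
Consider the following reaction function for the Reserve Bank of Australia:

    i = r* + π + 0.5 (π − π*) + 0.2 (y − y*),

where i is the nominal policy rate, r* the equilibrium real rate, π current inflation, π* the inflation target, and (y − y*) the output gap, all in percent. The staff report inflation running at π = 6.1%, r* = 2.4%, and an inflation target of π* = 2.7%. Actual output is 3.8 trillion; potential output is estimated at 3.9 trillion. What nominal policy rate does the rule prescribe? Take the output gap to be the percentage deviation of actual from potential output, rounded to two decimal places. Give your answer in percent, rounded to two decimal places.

Output gap = 100 × (3.8 − 3.9) / 3.9 = -2.56%.
i = 2.40 + 6.10 + 0.5 × (6.10 − 2.70) + 0.2 × (-2.56)
   = 2.40 + 6.1 + 1.7 − 0.512 = 9.69

9.69%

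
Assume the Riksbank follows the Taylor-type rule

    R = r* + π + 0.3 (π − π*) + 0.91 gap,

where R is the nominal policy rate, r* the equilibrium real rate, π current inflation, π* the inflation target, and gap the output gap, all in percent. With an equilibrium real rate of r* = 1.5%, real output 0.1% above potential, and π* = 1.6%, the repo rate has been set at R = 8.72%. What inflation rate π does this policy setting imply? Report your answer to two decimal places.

5.85%

Output 0.1% above potential → gap = 0.1.
Collecting π: R = r* + (1 + 0.3) π − 0.3 π* + 0.91 gap
1.3 π = 8.72 − 1.5 + 0.3 × 1.6 − 0.91 × 0.1 = 7.609
π = 7.609 / 1.3 = 5.85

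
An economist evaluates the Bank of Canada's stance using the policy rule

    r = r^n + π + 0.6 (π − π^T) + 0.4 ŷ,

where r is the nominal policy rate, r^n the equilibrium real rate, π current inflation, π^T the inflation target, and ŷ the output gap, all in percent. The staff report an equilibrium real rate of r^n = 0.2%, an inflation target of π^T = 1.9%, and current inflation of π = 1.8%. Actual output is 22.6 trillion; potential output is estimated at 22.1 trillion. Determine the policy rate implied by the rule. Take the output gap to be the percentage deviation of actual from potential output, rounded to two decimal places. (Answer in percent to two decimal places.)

2.84%

Output gap = 100 × (22.6 − 22.1) / 22.1 = 2.26%.
r = 0.20 + 1.80 + 0.6 × (1.80 − 1.90) + 0.4 × 2.26
   = 0.20 + 1.8 − 0.06 + 0.904 = 2.84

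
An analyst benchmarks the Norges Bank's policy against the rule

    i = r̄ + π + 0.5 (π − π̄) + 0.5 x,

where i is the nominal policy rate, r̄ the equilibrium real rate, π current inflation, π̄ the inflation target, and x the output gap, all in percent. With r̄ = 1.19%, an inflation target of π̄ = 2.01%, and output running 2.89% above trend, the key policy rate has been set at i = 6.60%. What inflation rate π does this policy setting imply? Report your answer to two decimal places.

Output 2.89% above potential → x = 2.89.
Collecting π: i = r̄ + (1 + 0.5) π − 0.5 π̄ + 0.5 x
1.5 π = 6.60 − 1.19 + 0.5 × 2.01 − 0.5 × 2.89 = 4.97
π = 4.97 / 1.5 = 3.31

3.31%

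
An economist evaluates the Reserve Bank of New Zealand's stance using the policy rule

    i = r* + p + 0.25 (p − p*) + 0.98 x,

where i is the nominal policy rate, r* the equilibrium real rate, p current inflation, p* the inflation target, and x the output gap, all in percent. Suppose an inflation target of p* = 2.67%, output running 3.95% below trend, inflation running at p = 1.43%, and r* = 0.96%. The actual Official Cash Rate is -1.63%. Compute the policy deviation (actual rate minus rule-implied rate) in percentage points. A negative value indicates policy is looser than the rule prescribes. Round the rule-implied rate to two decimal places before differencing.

Output 3.95% below potential → x = -3.95.
i = 0.96 + 1.43 + 0.25 × (1.43 − 2.67) + 0.98 × (-3.95)
   = 0.96 + 1.43 − 0.31 − 3.871 = -1.79
Deviation = -1.63 − (-1.79) = 0.16 pp.

0.16 pp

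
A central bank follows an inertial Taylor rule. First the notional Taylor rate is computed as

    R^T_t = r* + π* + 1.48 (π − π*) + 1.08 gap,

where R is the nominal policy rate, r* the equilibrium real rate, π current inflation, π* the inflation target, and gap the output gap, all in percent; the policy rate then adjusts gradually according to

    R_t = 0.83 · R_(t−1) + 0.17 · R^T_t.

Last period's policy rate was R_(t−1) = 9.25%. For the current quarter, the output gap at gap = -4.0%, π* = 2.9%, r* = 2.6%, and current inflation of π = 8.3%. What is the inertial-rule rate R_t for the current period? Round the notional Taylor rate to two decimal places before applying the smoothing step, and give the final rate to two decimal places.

9.24%

R^T_t = 2.6 + 2.9 + 1.48 × (8.3 − 2.9) + 1.08 × (-4.0)
   = 2.6 + 2.9 + 7.992 − 4.32 = 9.17
R_t = 0.83 × 9.25 + 0.17 × 9.17 = 7.6775 + 1.5589 = 9.24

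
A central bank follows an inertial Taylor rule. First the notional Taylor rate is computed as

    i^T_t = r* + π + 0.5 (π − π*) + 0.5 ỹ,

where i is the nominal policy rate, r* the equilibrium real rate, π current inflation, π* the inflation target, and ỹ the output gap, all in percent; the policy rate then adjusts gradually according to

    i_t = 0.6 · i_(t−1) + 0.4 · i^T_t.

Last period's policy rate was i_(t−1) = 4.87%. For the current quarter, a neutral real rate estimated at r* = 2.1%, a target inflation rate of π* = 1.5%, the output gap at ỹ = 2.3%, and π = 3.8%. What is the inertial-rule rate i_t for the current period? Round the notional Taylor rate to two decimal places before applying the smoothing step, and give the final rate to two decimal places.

6.20%

i^T_t = 2.1 + 3.8 + 0.5 × (3.8 − 1.5) + 0.5 × 2.3
   = 2.1 + 3.8 + 1.15 + 1.15 = 8.20
i_t = 0.6 × 4.87 + 0.4 × 8.20 = 2.922 + 3.28 = 6.20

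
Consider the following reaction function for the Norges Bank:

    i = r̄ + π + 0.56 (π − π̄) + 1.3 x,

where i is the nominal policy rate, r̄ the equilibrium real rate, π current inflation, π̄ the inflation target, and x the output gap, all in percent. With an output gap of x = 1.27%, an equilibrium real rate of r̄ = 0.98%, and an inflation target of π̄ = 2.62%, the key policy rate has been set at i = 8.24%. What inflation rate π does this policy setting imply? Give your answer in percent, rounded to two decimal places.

4.54%

Collecting π: i = r̄ + (1 + 0.56) π − 0.56 π̄ + 1.3 x
1.56 π = 8.24 − 0.98 + 0.56 × 2.62 − 1.3 × 1.27 = 7.0762
π = 7.0762 / 1.56 = 4.54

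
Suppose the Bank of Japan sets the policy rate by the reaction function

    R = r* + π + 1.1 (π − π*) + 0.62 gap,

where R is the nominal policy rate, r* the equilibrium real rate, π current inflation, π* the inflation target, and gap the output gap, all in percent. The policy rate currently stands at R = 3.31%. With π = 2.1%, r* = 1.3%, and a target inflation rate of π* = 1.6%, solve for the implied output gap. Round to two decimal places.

-1.03%

0.62 gap = 3.31 − 1.3 − 2.1 − 1.1 × (2.1 − 1.6) = -0.64
gap = -0.64 / 0.62 = -1.03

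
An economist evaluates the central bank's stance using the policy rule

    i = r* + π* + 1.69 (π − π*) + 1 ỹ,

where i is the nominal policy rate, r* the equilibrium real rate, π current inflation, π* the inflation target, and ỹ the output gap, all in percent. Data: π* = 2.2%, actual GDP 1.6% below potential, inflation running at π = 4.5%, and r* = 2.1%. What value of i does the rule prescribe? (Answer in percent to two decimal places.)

6.59%

Output 1.6% below potential → ỹ = -1.6.
i = 2.1 + 2.2 + 1.69 × (4.5 − 2.2) + 1 × (-1.6)
   = 2.1 + 2.2 + 3.887 − 1.6 = 6.59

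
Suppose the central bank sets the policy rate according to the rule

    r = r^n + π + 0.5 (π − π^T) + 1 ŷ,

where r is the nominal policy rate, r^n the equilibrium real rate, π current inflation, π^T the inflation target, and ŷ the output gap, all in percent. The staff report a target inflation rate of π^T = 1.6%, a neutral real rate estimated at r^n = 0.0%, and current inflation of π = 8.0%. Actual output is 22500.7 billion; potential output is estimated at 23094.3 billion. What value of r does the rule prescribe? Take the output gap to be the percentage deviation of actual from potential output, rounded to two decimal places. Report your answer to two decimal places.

Output gap = 100 × (22500.7 − 23094.3) / 23094.3 = -2.57%.
r = 0.00 + 8.00 + 0.5 × (8.00 − 1.60) + 1 × (-2.57)
   = 0.00 + 8 + 3.2 − 2.57 = 8.63

8.63%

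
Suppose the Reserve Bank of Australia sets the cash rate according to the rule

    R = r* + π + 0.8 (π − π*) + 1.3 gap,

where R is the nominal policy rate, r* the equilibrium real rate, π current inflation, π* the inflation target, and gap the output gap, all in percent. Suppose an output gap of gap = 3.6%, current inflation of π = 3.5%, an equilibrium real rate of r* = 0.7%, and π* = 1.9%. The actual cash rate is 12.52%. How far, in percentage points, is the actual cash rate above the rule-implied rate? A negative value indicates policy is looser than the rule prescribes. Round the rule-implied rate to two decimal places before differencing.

2.36 pp

R = 0.7 + 3.5 + 0.8 × (3.5 − 1.9) + 1.3 × 3.6
   = 0.7 + 3.5 + 1.28 + 4.68 = 10.16
Deviation = 12.52 − 10.16 = 2.36 pp.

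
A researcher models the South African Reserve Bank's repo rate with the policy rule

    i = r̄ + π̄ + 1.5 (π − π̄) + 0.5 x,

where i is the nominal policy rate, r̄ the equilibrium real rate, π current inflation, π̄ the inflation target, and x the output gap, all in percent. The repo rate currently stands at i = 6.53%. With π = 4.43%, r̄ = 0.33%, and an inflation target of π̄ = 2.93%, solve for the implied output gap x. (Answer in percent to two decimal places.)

0.5 x = 6.53 − 0.33 − 2.93 − 1.5 × (4.43 − 2.93) = 1.02
x = 1.02 / 0.5 = 2.04

2.04%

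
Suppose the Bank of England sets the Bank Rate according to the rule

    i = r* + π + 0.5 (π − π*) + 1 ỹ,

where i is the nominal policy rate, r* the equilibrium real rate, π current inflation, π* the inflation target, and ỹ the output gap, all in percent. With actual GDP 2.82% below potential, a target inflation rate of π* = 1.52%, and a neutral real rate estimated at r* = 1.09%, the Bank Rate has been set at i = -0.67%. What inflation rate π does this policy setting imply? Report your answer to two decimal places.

Output 2.82% below potential → ỹ = -2.82.
Collecting π: i = r* + (1 + 0.5) π − 0.5 π* + 1 ỹ
1.5 π = -0.67 − 1.09 + 0.5 × 1.52 − 1 × (-2.82) = 1.82
π = 1.82 / 1.5 = 1.21

1.21%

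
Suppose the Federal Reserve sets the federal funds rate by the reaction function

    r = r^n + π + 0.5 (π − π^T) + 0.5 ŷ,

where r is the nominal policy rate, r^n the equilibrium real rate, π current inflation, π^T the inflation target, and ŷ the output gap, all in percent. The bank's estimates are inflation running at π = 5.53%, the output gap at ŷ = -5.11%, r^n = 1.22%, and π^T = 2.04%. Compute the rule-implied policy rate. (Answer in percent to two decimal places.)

r = 1.22 + 5.53 + 0.5 × (5.53 − 2.04) + 0.5 × (-5.11)
   = 1.22 + 5.53 + 1.745 − 2.555 = 5.94

5.94%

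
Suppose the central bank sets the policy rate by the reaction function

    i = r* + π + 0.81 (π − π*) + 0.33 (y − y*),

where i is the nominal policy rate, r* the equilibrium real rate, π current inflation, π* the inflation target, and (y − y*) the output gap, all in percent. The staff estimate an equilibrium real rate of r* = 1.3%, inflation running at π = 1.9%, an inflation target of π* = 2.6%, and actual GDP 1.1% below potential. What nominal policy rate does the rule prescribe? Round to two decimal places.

Output 1.1% below potential → (y − y*) = -1.1.
i = 1.3 + 1.9 + 0.81 × (1.9 − 2.6) + 0.33 × (-1.1)
   = 1.3 + 1.9 − 0.567 − 0.363 = 2.27

2.27%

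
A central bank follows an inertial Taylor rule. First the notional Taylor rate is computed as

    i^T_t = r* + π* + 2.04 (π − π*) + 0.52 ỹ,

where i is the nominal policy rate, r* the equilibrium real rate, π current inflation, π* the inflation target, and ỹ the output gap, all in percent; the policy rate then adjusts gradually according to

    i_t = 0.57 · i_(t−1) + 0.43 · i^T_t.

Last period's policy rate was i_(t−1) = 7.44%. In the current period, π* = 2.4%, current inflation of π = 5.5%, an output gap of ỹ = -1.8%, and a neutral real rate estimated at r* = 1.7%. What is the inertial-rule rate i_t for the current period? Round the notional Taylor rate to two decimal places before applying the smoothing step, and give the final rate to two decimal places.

i^T_t = 1.7 + 2.4 + 2.04 × (5.5 − 2.4) + 0.52 × (-1.8)
   = 1.7 + 2.4 + 6.324 − 0.936 = 9.49
i_t = 0.57 × 7.44 + 0.43 × 9.49 = 4.2408 + 4.0807 = 8.32

8.32%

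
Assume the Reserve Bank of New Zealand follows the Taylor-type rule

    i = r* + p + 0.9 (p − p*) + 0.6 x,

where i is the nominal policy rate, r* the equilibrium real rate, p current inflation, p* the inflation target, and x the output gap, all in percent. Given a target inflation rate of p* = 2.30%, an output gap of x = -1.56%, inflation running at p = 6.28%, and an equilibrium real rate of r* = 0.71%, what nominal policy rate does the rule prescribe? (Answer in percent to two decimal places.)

9.64%

i = 0.71 + 6.28 + 0.9 × (6.28 − 2.30) + 0.6 × (-1.56)
   = 0.71 + 6.28 + 3.582 − 0.936 = 9.64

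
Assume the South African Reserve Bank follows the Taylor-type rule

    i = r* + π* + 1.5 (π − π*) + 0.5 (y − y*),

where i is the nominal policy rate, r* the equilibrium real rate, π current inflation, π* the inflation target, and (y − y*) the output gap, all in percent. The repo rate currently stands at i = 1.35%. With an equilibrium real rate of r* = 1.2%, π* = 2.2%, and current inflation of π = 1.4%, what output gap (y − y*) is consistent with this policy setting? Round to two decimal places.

0.5 (y − y*) = 1.35 − 1.2 − 2.2 − 1.5 × (1.4 − 2.2) = -0.85
(y − y*) = -0.85 / 0.5 = -1.70

-1.70%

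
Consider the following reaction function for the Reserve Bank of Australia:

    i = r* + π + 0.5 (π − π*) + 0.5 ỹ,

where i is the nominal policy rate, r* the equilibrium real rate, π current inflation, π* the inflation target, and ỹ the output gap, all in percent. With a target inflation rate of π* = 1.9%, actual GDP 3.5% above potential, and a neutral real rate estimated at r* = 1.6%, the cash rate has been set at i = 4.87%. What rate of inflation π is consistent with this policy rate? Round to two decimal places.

1.65%

Output 3.5% above potential → ỹ = 3.5.
Collecting π: i = r* + (1 + 0.5) π − 0.5 π* + 0.5 ỹ
1.5 π = 4.87 − 1.6 + 0.5 × 1.9 − 0.5 × 3.5 = 2.47
π = 2.47 / 1.5 = 1.65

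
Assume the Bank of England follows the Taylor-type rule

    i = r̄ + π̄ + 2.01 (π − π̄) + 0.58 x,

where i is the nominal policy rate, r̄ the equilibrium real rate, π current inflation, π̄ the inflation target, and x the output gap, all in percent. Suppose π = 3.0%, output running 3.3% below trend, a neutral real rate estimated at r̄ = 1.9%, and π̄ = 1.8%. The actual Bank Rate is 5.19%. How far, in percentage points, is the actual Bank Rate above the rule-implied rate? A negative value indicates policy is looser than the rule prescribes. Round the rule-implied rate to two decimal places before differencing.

0.99 pp

Output 3.3% below potential → x = -3.3.
i = 1.9 + 1.8 + 2.01 × (3.0 − 1.8) + 0.58 × (-3.3)
   = 1.9 + 1.8 + 2.412 − 1.914 = 4.20
Deviation = 5.19 − 4.20 = 0.99 pp.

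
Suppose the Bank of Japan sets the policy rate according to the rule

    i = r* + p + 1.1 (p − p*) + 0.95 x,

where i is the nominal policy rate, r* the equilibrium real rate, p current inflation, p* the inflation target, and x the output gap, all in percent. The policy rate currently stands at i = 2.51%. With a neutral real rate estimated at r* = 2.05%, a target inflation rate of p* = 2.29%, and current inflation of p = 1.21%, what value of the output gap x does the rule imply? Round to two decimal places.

0.95 x = 2.51 − 2.05 − 1.21 − 1.1 × (1.21 − 2.29) = 0.438
x = 0.438 / 0.95 = 0.46

0.46%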